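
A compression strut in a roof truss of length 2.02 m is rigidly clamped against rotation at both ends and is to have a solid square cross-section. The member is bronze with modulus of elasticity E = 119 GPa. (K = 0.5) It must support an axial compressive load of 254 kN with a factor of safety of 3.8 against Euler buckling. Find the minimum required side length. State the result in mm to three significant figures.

Required P_cr = n·P = 3.8 × 254 = 965.2 kN
L_e = K·L = 0.5 × 2.02 = 1.010 m
Required I = P_cr·L_e²/(π²E) = 9.652×10^5 × 1.010² / (π² × 1.19×10^11) = 8.383×10^-7 m⁴
I_req = 8.383×10^5 mm⁴
Solid square: I = a⁴/12  ⇒  a = (12I)^(1/4) = (12×8.383×10^5)^(1/4) = 56.3 mm

a ≈ 56.3 mm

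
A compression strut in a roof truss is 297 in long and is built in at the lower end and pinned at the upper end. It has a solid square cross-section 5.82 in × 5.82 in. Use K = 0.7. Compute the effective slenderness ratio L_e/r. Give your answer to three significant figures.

I = a⁴/12 = 5.82⁴/12 = 95.61 in⁴
A = 33.87 in²;  r_min = √(I/A) = √(95.61/33.87) = 1.680 in
L_e = K·L = 0.7 × 297 = 207.9 in
λ = L_e / r_min = 207.90 / 1.680 = 124

λ ≈ 124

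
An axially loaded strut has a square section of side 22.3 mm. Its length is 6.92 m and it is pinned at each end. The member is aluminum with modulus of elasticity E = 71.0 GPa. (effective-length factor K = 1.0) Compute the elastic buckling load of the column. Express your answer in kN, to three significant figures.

I = a⁴/12 = 22.3⁴/12 = 2.061×10^4 mm⁴
I = 2.061×10^4 mm⁴ = 2.061×10^-8 m⁴
Effective length L_e = K·L = 1 × 6.92 = 6.920 m
P_cr = π²EI / L_e² = π² × 71.0×10⁹ × 2.061×10^-8 / 6.920² = 301.6 N

P_cr ≈ 0.302 kN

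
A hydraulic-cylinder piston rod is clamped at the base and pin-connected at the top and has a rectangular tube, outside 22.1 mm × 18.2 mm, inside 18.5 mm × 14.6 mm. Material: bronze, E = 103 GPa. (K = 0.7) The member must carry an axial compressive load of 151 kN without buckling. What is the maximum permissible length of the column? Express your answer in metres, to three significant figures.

L_max ≈ 0.294 m

Weak-axis I_min = (h_o·b_o³ − h_i·b_i³)/12 with b_o = 18.2, b_i = 14.60 mm (shorter outer/inner sides).
I_min = (22.1×18.2³ − 18.50×14.60³)/12 = 6.305×10^3 mm⁴
I = 6.305×10^-9 m⁴
At the buckling limit P_cr = P = 1.510×10^5 N
From P_cr = π²EI/(K·L)²:  L = (1/K)·√(π²EI/P_cr) = (1/0.7)·√(π²×1.03×10^11×6.305×10^-9/1.510×10^5)
L = 0.294 m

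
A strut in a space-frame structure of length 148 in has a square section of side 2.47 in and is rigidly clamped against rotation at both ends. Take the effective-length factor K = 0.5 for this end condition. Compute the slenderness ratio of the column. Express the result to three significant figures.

λ ≈ 104

For a square r = a/√12 = 2.47/√12 = 0.7130 in
L_e = K·L = 0.5 × 148 = 74.00 in
λ = L_e / r_min = 74.000 / 0.7130 = 104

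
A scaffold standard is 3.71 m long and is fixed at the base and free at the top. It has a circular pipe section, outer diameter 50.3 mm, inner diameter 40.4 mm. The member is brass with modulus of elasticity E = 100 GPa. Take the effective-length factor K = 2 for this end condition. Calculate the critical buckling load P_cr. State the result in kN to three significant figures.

P_cr ≈ 3.29 kN

d_o = 50.3 mm, d_i = 40.4 mm
I = π(d_o⁴ − d_i⁴)/64 = π(50.3⁴ − 40.40⁴)/64 = 1.835×10^5 mm⁴
I = 1.835×10^5 mm⁴ = 1.835×10^-7 m⁴
Effective length L_e = K·L = 2 × 3.71 = 7.420 m
P_cr = π²EI / L_e² = π² × 100×10⁹ × 1.835×10^-7 / 7.420² = 3.289×10^3 N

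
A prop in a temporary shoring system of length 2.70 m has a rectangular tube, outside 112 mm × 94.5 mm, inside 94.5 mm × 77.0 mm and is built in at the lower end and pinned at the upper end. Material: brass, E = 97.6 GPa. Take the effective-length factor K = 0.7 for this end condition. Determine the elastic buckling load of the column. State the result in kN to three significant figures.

Weak-axis I_min = (h_o·b_o³ − h_i·b_i³)/12 with b_o = 94.5, b_i = 77.00 mm (shorter outer/inner sides).
I_min = (112×94.5³ − 94.50×77.00³)/12 = 4.281×10^6 mm⁴
I = 4.281×10^6 mm⁴ = 4.281×10^-6 m⁴
Effective length L_e = K·L = 0.7 × 2.70 = 1.890 m
P_cr = π²EI / L_e² = π² × 97.6×10⁹ × 4.281×10^-6 / 1.890² = 1.155×10^6 N

P_cr ≈ 1150 kN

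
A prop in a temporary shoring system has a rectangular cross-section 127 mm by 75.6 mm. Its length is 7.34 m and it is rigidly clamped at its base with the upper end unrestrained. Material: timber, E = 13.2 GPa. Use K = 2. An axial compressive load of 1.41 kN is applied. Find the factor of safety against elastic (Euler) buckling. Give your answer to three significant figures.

Buckling occurs about the weak axis: I_min = h·b³/12 with b = 75.6 mm (the shorter side).
I_min = 127×75.6³/12 = 4.573×10^6 mm⁴
I = 4.573×10^6 mm⁴ = 4.573×10^-6 m⁴
Effective length L_e = K·L = 2 × 7.34 = 14.68 m
P_cr = π²EI / L_e² = π² × 13.2×10⁹ × 4.573×10^-6 / 14.68² = 2.764×10^3 N
Factor of safety n = P_cr / P = 2.7645 / 1.41 = 1.96

n ≈ 1.96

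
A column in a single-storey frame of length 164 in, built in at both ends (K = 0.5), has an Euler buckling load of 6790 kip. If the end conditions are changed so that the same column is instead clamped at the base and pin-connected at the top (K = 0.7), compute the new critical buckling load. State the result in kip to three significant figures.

P_cr ∝ 1/K², so P_cr,new = P_cr,old × (K_old/K_new)² = 6790 × (0.5/0.7)²
= 6790 × 0.5102 = 3460 kip

P_cr ≈ 3460 kip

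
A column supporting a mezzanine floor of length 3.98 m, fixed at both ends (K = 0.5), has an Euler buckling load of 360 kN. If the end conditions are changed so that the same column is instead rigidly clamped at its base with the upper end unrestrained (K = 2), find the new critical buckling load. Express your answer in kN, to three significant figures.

P_cr ∝ 1/K², so P_cr,new = P_cr,old × (K_old/K_new)² = 360 × (0.5/2)²
= 360 × 0.06250 = 22.5 kN

P_cr ≈ 22.5 kN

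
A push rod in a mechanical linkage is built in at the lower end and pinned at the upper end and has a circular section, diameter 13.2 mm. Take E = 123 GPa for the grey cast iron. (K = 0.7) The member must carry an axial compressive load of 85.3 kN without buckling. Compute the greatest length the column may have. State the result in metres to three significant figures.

I = πd⁴/64 = π×13.2⁴/64 = 1.490×10^3 mm⁴
I = 1.490×10^-9 m⁴
At the buckling limit P_cr = P = 8.530×10^4 N
From P_cr = π²EI/(K·L)²:  L = (1/K)·√(π²EI/P_cr) = (1/0.7)·√(π²×1.23×10^11×1.490×10^-9/8.530×10^4)
L = 0.208 m

L_max ≈ 0.208 m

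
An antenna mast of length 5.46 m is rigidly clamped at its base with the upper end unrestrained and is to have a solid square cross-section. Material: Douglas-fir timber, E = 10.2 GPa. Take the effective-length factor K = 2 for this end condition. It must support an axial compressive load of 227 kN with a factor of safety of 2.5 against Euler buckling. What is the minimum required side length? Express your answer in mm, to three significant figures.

a ≈ 300 mm

Required P_cr = n·P = 2.5 × 227 = 567.5 kN
L_e = K·L = 2 × 5.46 = 10.92 m
Required I = P_cr·L_e²/(π²E) = 5.675×10^5 × 10.92² / (π² × 1.02×10^10) = 6.722×10^-4 m⁴
I_req = 6.722×10^8 mm⁴
Solid square: I = a⁴/12  ⇒  a = (12I)^(1/4) = (12×6.722×10^8)^(1/4) = 300 mm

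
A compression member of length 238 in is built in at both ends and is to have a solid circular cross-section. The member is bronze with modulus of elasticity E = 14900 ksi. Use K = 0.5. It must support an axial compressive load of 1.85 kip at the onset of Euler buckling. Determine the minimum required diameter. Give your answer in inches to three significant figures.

d ≈ 1.38 in

L_e = K·L = 0.5 × 238 = 119.0 in
Required I = P_cr·L_e²/(π²E) = 1.850×10^3 × 119.0² / (π² × 1.49×10^7) = 0.1781 in⁴
Solid circle: I = πd⁴/64  ⇒  d = (64I/π)^(1/4) = (64×0.1781/π)^(1/4) = 1.38 in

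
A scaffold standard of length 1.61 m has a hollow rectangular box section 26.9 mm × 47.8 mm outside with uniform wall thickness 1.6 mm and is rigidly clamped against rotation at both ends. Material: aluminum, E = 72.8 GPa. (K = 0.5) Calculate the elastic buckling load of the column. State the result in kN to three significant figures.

Inner dimensions: h_i = 47.8 − 2×1.6 = 44.60 mm, b_i = 26.9 − 2×1.6 = 23.70 mm
Weak-axis I_min = (h_o·b_o³ − h_i·b_i³)/12 with b_o = 26.9, b_i = 23.70 mm (shorter outer/inner sides).
I_min = (47.8×26.9³ − 44.60×23.70³)/12 = 2.806×10^4 mm⁴
I = 2.806×10^4 mm⁴ = 2.806×10^-8 m⁴
Effective length L_e = K·L = 0.5 × 1.61 = 0.8050 m
P_cr = π²EI / L_e² = π² × 72.8×10⁹ × 2.806×10^-8 / 0.8050² = 3.111×10^4 N

P_cr ≈ 31.1 kN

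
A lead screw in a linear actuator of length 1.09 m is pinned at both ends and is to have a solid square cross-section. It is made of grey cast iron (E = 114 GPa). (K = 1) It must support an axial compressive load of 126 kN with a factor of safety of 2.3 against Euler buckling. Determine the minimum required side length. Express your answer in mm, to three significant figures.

Required P_cr = n·P = 2.3 × 126 = 289.8 kN
L_e = K·L = 1 × 1.09 = 1.090 m
Required I = P_cr·L_e²/(π²E) = 2.898×10^5 × 1.090² / (π² × 1.14×10^11) = 3.060×10^-7 m⁴
I_req = 3.060×10^5 mm⁴
Solid square: I = a⁴/12  ⇒  a = (12I)^(1/4) = (12×3.060×10^5)^(1/4) = 43.8 mm

a ≈ 43.8 mm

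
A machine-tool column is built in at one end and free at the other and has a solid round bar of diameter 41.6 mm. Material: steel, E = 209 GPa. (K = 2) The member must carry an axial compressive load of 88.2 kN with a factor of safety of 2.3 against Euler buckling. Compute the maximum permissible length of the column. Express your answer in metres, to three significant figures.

I = πd⁴/64 = π×41.6⁴/64 = 1.470×10^5 mm⁴
I = 1.470×10^-7 m⁴
Required critical load P_cr = n·P = 2.3 × 88.2 = 202.9 kN = 2.029×10^5 N
From P_cr = π²EI/(K·L)²:  L = (1/K)·√(π²EI/P_cr) = (1/2)·√(π²×2.09×10^11×1.470×10^-7/2.029×10^5)
L = 0.611 m

L_max ≈ 0.611 m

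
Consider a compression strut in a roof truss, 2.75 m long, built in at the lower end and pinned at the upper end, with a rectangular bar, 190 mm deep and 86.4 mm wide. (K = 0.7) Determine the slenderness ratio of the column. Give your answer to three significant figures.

λ ≈ 77.2

For a rectangle r_min = b/√12 = 86.4/√12 = 24.94 mm
L_e = K·L = 0.7 × 2.75 m = 1.925 m = 1925.0 mm
λ = L_e / r_min = 1925.0 / 24.94 = 77.2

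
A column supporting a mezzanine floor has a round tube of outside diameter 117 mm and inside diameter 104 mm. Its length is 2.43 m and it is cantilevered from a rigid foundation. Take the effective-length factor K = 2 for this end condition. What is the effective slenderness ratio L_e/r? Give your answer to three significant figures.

λ ≈ 124

d_o = 117 mm, d_i = 104 mm
I = π(d_o⁴ − d_i⁴)/64 = π(117⁴ − 104.0⁴)/64 = 3.456×10^6 mm⁴
A = 2.256×10^3 mm²;  r_min = √(I/A) = √(3.456×10^6/2.256×10^3) = 39.14 mm
L_e = K·L = 2 × 2.43 m = 4.860 m = 4860.0 mm
λ = L_e / r_min = 4860.0 / 39.14 = 124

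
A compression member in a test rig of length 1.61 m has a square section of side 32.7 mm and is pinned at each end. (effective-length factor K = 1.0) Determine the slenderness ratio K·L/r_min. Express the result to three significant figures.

λ ≈ 171

For a square r = a/√12 = 32.7/√12 = 9.440 mm
L_e = K·L = 1 × 1.61 m = 1.610 m = 1610.0 mm
λ = L_e / r_min = 1610.0 / 9.440 = 171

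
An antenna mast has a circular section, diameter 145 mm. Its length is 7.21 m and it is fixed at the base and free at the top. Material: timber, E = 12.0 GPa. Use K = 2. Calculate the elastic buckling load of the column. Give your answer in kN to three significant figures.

I = πd⁴/64 = π×145⁴/64 = 2.170×10^7 mm⁴
I = 2.170×10^7 mm⁴ = 2.170×10^-5 m⁴
Effective length L_e = K·L = 2 × 7.21 = 14.42 m
P_cr = π²EI / L_e² = π² × 12.0×10⁹ × 2.170×10^-5 / 14.42² = 1.236×10^4 N

P_cr ≈ 12.4 kN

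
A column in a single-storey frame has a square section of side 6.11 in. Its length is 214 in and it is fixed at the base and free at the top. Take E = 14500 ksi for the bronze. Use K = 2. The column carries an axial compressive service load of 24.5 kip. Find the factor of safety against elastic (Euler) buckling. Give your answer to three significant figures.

I = a⁴/12 = 6.11⁴/12 = 116.1 in⁴
Effective length L_e = K·L = 2 × 214 = 428.0 in
P_cr = π²EI / L_e² = π² × 14500×10³ × 116.1 / 428.0² = 9.073×10^4 lb
Factor of safety n = P_cr / P = 90.733 / 24.5 = 3.70

n ≈ 3.70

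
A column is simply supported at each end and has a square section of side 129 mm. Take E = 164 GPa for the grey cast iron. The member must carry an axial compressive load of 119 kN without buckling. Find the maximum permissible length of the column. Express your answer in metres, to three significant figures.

I = a⁴/12 = 129⁴/12 = 2.308×10^7 mm⁴
I = 2.308×10^-5 m⁴
At the buckling limit P_cr = P = 1.190×10^5 N
From P_cr = π²EI/(K·L)²:  L = (1/K)·√(π²EI/P_cr) = (1/1)·√(π²×1.64×10^11×2.308×10^-5/1.190×10^5)
L = 17.7 m

L_max ≈ 17.7 m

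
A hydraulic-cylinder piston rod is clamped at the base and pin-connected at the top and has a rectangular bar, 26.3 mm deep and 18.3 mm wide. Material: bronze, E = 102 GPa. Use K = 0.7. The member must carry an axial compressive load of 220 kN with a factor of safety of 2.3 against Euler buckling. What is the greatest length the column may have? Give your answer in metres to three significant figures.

L_max ≈ 0.234 m

Buckling occurs about the weak axis: I_min = h·b³/12 with b = 18.3 mm (the shorter side).
I_min = 26.3×18.3³/12 = 1.343×10^4 mm⁴
I = 1.343×10^-8 m⁴
Required critical load P_cr = n·P = 2.3 × 220 = 506.0 kN = 5.060×10^5 N
From P_cr = π²EI/(K·L)²:  L = (1/K)·√(π²EI/P_cr) = (1/0.7)·√(π²×1.02×10^11×1.343×10^-8/5.060×10^5)
L = 0.234 m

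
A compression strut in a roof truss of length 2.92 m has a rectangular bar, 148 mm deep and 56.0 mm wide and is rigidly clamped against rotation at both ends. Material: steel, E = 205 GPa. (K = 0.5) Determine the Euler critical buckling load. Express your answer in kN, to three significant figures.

P_cr ≈ 2060 kN

Buckling occurs about the weak axis: I_min = h·b³/12 with b = 56.0 mm (the shorter side).
I_min = 148×56.0³/12 = 2.166×10^6 mm⁴
I = 2.166×10^6 mm⁴ = 2.166×10^-6 m⁴
Effective length L_e = K·L = 0.5 × 2.92 = 1.460 m
P_cr = π²EI / L_e² = π² × 205×10⁹ × 2.166×10^-6 / 1.460² = 2.056×10^6 N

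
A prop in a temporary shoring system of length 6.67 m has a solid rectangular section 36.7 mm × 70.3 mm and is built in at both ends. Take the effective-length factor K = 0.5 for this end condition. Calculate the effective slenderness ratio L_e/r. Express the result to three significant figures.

λ ≈ 315

Buckling occurs about the weak axis: I_min = h·b³/12 with b = 36.7 mm (the shorter side).
I_min = 70.3×36.7³/12 = 2.896×10^5 mm⁴
A = 2.580×10^3 mm²;  r_min = √(I/A) = √(2.896×10^5/2.580×10^3) = 10.59 mm
L_e = K·L = 0.5 × 6.67 m = 3.335 m = 3335.0 mm
λ = L_e / r_min = 3335.0 / 10.59 = 315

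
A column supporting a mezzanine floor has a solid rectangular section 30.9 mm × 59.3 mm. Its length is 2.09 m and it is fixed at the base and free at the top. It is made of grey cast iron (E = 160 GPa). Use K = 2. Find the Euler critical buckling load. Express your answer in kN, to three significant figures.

Buckling occurs about the weak axis: I_min = h·b³/12 with b = 30.9 mm (the shorter side).
I_min = 59.3×30.9³/12 = 1.458×10^5 mm⁴
I = 1.458×10^5 mm⁴ = 1.458×10^-7 m⁴
Effective length L_e = K·L = 2 × 2.09 = 4.180 m
P_cr = π²EI / L_e² = π² × 160×10⁹ × 1.458×10^-7 / 4.180² = 1.318×10^4 N

P_cr ≈ 13.2 kN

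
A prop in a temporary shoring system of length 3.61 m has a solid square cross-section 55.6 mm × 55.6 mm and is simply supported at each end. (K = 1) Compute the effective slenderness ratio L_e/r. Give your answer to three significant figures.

For a square r = a/√12 = 55.6/√12 = 16.05 mm
L_e = K·L = 1 × 3.61 m = 3.610 m = 3610.0 mm
λ = L_e / r_min = 3610.0 / 16.05 = 225

λ ≈ 225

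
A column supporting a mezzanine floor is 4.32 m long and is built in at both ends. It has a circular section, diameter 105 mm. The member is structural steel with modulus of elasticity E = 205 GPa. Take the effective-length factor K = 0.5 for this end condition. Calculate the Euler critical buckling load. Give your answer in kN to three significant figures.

I = πd⁴/64 = π×105⁴/64 = 5.967×10^6 mm⁴
I = 5.967×10^6 mm⁴ = 5.967×10^-6 m⁴
Effective length L_e = K·L = 0.5 × 4.32 = 2.160 m
P_cr = π²EI / L_e² = π² × 205×10⁹ × 5.967×10^-6 / 2.160² = 2.587×10^6 N

P_cr ≈ 2590 kN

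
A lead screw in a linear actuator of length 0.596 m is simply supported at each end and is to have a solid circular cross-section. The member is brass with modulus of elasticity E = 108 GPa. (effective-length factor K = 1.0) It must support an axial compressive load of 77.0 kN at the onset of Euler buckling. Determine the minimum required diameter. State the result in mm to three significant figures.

d ≈ 26.9 mm

L_e = K·L = 1 × 0.596 = 0.5960 m
Required I = P_cr·L_e²/(π²E) = 7.700×10^4 × 0.5960² / (π² × 1.08×10^11) = 2.566×10^-8 m⁴
I_req = 2.566×10^4 mm⁴
Solid circle: I = πd⁴/64  ⇒  d = (64I/π)^(1/4) = (64×2.566×10^4/π)^(1/4) = 26.9 mm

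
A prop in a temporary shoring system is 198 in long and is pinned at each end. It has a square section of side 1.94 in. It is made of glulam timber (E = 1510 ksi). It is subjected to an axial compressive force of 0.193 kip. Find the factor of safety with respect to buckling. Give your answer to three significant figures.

n ≈ 2.32

I = a⁴/12 = 1.94⁴/12 = 1.180 in⁴
Effective length L_e = K·L = 1 × 198 = 198.0 in
P_cr = π²EI / L_e² = π² × 1510×10³ × 1.180 / 198.0² = 448.7 lb
Factor of safety n = P_cr / P = 0.44872 / 0.193 = 2.32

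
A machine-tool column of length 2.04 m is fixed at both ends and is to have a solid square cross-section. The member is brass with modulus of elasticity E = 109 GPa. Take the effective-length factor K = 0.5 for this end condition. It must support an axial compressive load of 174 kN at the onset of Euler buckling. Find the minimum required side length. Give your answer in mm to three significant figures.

a ≈ 37.7 mm

L_e = K·L = 0.5 × 2.04 = 1.020 m
Required I = P_cr·L_e²/(π²E) = 1.740×10^5 × 1.020² / (π² × 1.09×10^11) = 1.683×10^-7 m⁴
I_req = 1.683×10^5 mm⁴
Solid square: I = a⁴/12  ⇒  a = (12I)^(1/4) = (12×1.683×10^5)^(1/4) = 37.7 mm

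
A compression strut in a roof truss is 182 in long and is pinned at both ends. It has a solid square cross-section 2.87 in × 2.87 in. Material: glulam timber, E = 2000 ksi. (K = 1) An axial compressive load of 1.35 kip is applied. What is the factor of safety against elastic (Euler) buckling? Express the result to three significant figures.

I = a⁴/12 = 2.87⁴/12 = 5.654 in⁴
Effective length L_e = K·L = 1 × 182 = 182.0 in
P_cr = π²EI / L_e² = π² × 2000×10³ × 5.654 / 182.0² = 3.369×10^3 lb
Factor of safety n = P_cr / P = 3.3693 / 1.35 = 2.50

n ≈ 2.50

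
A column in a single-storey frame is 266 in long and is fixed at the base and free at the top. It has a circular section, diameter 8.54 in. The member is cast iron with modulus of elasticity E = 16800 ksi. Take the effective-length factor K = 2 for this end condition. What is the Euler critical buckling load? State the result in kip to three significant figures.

P_cr ≈ 153 kip

I = πd⁴/64 = π×8.54⁴/64 = 261.1 in⁴
Effective length L_e = K·L = 2 × 266 = 532.0 in
P_cr = π²EI / L_e² = π² × 16800×10³ × 261.1 / 532.0² = 1.530×10^5 lb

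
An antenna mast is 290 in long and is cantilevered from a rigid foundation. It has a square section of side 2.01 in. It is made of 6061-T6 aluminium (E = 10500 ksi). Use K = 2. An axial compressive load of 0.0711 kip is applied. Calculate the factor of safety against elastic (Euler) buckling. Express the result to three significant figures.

I = a⁴/12 = 2.01⁴/12 = 1.360 in⁴
Effective length L_e = K·L = 2 × 290 = 580.0 in
P_cr = π²EI / L_e² = π² × 10500×10³ × 1.360 / 580.0² = 419.0 lb
Factor of safety n = P_cr / P = 0.41902 / 0.0711 = 5.89

n ≈ 5.89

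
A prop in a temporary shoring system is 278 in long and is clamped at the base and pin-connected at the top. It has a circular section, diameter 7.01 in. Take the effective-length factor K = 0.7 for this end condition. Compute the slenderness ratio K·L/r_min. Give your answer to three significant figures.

For a solid circle r = d/4 = 7.01/4 = 1.752 in
L_e = K·L = 0.7 × 278 = 194.6 in
λ = L_e / r_min = 194.60 / 1.752 = 111

λ ≈ 111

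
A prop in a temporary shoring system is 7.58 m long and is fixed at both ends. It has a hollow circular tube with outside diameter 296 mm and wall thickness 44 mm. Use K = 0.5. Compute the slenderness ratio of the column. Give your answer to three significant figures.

Inner diameter d_i = 296 − 2×44 = 208.0 mm
I = π(d_o⁴ − d_i⁴)/64 = π(296⁴ − 208.0⁴)/64 = 2.849×10^8 mm⁴
A = 3.483×10^4 mm²;  r_min = √(I/A) = √(2.849×10^8/3.483×10^4) = 90.44 mm
L_e = K·L = 0.5 × 7.58 m = 3.790 m = 3790.0 mm
λ = L_e / r_min = 3790.0 / 90.44 = 41.9

λ ≈ 41.9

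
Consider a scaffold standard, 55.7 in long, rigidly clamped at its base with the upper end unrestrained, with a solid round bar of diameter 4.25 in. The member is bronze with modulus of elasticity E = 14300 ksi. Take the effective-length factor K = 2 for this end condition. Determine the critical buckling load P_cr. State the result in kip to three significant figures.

P_cr ≈ 182 kip

I = πd⁴/64 = π×4.25⁴/64 = 16.01 in⁴
Effective length L_e = K·L = 2 × 55.7 = 111.4 in
P_cr = π²EI / L_e² = π² × 14300×10³ × 16.01 / 111.4² = 1.821×10^5 lb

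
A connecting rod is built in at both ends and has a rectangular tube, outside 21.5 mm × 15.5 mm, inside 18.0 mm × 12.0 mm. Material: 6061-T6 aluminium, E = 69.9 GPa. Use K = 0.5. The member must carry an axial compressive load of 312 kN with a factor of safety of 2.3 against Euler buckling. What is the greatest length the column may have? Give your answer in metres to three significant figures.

L_max ≈ 0.125 m

Weak-axis I_min = (h_o·b_o³ − h_i·b_i³)/12 with b_o = 15.5, b_i = 12.00 mm (shorter outer/inner sides).
I_min = (21.5×15.5³ − 18.00×12.00³)/12 = 4.080×10^3 mm⁴
I = 4.080×10^-9 m⁴
Required critical load P_cr = n·P = 2.3 × 312 = 717.6 kN = 7.176×10^5 N
From P_cr = π²EI/(K·L)²:  L = (1/K)·√(π²EI/P_cr) = (1/0.5)·√(π²×6.99×10^10×4.080×10^-9/7.176×10^5)
L = 0.125 m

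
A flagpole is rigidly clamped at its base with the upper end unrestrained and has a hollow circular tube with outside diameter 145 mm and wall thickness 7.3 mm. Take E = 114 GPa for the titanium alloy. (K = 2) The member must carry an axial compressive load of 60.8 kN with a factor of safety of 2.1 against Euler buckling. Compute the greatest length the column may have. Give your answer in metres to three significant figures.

Inner diameter d_i = 145 − 2×7.3 = 130.4 mm
I = π(d_o⁴ − d_i⁴)/64 = π(145⁴ − 130.4⁴)/64 = 7.506×10^6 mm⁴
I = 7.506×10^-6 m⁴
Required critical load P_cr = n·P = 2.1 × 60.8 = 127.7 kN = 1.277×10^5 N
From P_cr = π²EI/(K·L)²:  L = (1/K)·√(π²EI/P_cr) = (1/2)·√(π²×1.14×10^11×7.506×10^-6/1.277×10^5)
L = 4.07 m

L_max ≈ 4.07 m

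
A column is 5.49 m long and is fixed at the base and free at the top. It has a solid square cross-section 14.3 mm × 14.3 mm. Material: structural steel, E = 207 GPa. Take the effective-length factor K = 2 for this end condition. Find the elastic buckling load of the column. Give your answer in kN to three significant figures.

I = a⁴/12 = 14.3⁴/12 = 3.485×10^3 mm⁴
I = 3.485×10^3 mm⁴ = 3.485×10^-9 m⁴
Effective length L_e = K·L = 2 × 5.49 = 10.98 m
P_cr = π²EI / L_e² = π² × 207×10⁹ × 3.485×10^-9 / 10.98² = 59.05 N

P_cr ≈ 0.0591 kN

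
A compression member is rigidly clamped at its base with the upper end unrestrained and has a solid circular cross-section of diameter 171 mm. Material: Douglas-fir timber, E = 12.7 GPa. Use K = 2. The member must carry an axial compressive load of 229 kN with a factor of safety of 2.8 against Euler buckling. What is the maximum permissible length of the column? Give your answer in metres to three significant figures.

L_max ≈ 1.43 m

I = πd⁴/64 = π×171⁴/64 = 4.197×10^7 mm⁴
I = 4.197×10^-5 m⁴
Required critical load P_cr = n·P = 2.8 × 229 = 641.2 kN = 6.412×10^5 N
From P_cr = π²EI/(K·L)²:  L = (1/K)·√(π²EI/P_cr) = (1/2)·√(π²×1.27×10^10×4.197×10^-5/6.412×10^5)
L = 1.43 m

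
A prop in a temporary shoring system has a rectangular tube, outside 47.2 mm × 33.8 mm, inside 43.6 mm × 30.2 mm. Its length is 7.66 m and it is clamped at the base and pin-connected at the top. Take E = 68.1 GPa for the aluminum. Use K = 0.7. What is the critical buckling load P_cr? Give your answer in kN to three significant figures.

Weak-axis I_min = (h_o·b_o³ − h_i·b_i³)/12 with b_o = 33.8, b_i = 30.20 mm (shorter outer/inner sides).
I_min = (47.2×33.8³ − 43.60×30.20³)/12 = 5.181×10^4 mm⁴
I = 5.181×10^4 mm⁴ = 5.181×10^-8 m⁴
Effective length L_e = K·L = 0.7 × 7.66 = 5.362 m
P_cr = π²EI / L_e² = π² × 68.1×10⁹ × 5.181×10^-8 / 5.362² = 1.211×10^3 N

P_cr ≈ 1.21 kN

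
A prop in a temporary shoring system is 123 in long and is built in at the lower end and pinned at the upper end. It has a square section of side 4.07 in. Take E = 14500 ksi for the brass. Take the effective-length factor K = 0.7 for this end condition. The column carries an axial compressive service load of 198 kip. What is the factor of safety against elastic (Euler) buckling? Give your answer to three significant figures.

n ≈ 2.23

I = a⁴/12 = 4.07⁴/12 = 22.87 in⁴
Effective length L_e = K·L = 0.7 × 123 = 86.10 in
P_cr = π²EI / L_e² = π² × 14500×10³ × 22.87 / 86.10² = 4.414×10^5 lb
Factor of safety n = P_cr / P = 441.43 / 198 = 2.23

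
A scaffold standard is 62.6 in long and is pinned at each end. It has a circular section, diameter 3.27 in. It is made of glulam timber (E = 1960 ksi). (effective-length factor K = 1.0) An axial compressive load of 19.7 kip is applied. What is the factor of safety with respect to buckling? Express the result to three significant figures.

I = πd⁴/64 = π×3.27⁴/64 = 5.613 in⁴
Effective length L_e = K·L = 1 × 62.6 = 62.60 in
P_cr = π²EI / L_e² = π² × 1960×10³ × 5.613 / 62.60² = 2.771×10^4 lb
Factor of safety n = P_cr / P = 27.706 / 19.7 = 1.41

n ≈ 1.41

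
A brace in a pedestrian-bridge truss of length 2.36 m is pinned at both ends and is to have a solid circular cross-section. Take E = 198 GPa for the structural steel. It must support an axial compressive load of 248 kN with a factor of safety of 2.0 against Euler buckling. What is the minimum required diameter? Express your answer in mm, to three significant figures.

d ≈ 73.3 mm

Required P_cr = n·P = 2.0 × 248 = 496.0 kN
L_e = K·L = 1 × 2.36 = 2.360 m
Required I = P_cr·L_e²/(π²E) = 4.960×10^5 × 2.360² / (π² × 1.98×10^11) = 1.414×10^-6 m⁴
I_req = 1.414×10^6 mm⁴
Solid circle: I = πd⁴/64  ⇒  d = (64I/π)^(1/4) = (64×1.414×10^6/π)^(1/4) = 73.3 mm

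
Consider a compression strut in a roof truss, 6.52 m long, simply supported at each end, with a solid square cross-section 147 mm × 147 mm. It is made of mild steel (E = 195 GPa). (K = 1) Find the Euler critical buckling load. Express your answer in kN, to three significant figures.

I = a⁴/12 = 147⁴/12 = 3.891×10^7 mm⁴
I = 3.891×10^7 mm⁴ = 3.891×10^-5 m⁴
Effective length L_e = K·L = 1 × 6.52 = 6.520 m
P_cr = π²EI / L_e² = π² × 195×10⁹ × 3.891×10^-5 / 6.520² = 1.762×10^6 N

P_cr ≈ 1760 kN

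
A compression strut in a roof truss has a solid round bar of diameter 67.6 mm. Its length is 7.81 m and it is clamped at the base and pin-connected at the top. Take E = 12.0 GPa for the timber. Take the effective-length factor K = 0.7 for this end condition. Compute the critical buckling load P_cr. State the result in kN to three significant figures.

P_cr ≈ 4.06 kN

I = πd⁴/64 = π×67.6⁴/64 = 1.025×10^6 mm⁴
I = 1.025×10^6 mm⁴ = 1.025×10^-6 m⁴
Effective length L_e = K·L = 0.7 × 7.81 = 5.467 m
P_cr = π²EI / L_e² = π² × 12.0×10⁹ × 1.025×10^-6 / 5.467² = 4.062×10^3 N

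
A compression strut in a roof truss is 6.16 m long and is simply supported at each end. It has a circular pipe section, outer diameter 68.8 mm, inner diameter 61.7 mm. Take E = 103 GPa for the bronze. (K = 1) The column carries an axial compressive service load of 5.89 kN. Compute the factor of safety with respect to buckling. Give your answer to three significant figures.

n ≈ 1.77

d_o = 68.8 mm, d_i = 61.7 mm
I = π(d_o⁴ − d_i⁴)/64 = π(68.8⁴ − 61.70⁴)/64 = 3.884×10^5 mm⁴
I = 3.884×10^5 mm⁴ = 3.884×10^-7 m⁴
Effective length L_e = K·L = 1 × 6.16 = 6.160 m
P_cr = π²EI / L_e² = π² × 103×10⁹ × 3.884×10^-7 / 6.160² = 1.041×10^4 N
Factor of safety n = P_cr / P = 10.406 / 5.89 = 1.77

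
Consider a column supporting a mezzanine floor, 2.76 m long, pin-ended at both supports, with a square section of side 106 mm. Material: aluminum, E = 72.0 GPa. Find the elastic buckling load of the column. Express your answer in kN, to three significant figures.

P_cr ≈ 981 kN

I = a⁴/12 = 106⁴/12 = 1.052×10^7 mm⁴
I = 1.052×10^7 mm⁴ = 1.052×10^-5 m⁴
Effective length L_e = K·L = 1 × 2.76 = 2.760 m
P_cr = π²EI / L_e² = π² × 72.0×10⁹ × 1.052×10^-5 / 2.760² = 9.814×10^5 N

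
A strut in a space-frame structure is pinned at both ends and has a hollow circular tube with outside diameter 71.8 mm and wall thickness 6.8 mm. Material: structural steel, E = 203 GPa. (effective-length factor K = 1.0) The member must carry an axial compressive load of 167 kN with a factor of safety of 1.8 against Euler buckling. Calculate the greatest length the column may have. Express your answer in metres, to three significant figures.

L_max ≈ 2.22 m

Inner diameter d_i = 71.8 − 2×6.8 = 58.20 mm
I = π(d_o⁴ − d_i⁴)/64 = π(71.8⁴ − 58.20⁴)/64 = 7.414×10^5 mm⁴
I = 7.414×10^-7 m⁴
Required critical load P_cr = n·P = 1.8 × 167 = 300.6 kN = 3.006×10^5 N
From P_cr = π²EI/(K·L)²:  L = (1/K)·√(π²EI/P_cr) = (1/1)·√(π²×2.03×10^11×7.414×10^-7/3.006×10^5)
L = 2.22 m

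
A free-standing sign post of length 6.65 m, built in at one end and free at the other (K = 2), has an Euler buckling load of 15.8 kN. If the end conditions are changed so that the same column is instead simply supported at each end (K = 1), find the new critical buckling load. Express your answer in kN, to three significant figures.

P_cr ≈ 63.2 kN

P_cr ∝ 1/K², so P_cr,new = P_cr,old × (K_old/K_new)² = 15.8 × (2/1)²
= 15.8 × 4.000 = 63.2 kN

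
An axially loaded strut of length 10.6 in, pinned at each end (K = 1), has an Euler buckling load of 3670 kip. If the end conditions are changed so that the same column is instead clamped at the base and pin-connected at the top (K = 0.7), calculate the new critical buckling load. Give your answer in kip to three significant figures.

P_cr ≈ 7490 kip

P_cr ∝ 1/K², so P_cr,new = P_cr,old × (K_old/K_new)² = 3670 × (1/0.7)²
= 3670 × 2.041 = 7490 kip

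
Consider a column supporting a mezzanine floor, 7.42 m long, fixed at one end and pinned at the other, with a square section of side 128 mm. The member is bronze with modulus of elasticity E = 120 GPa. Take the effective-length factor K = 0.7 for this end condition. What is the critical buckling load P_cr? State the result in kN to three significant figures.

I = a⁴/12 = 128⁴/12 = 2.237×10^7 mm⁴
I = 2.237×10^7 mm⁴ = 2.237×10^-5 m⁴
Effective length L_e = K·L = 0.7 × 7.42 = 5.194 m
P_cr = π²EI / L_e² = π² × 120×10⁹ × 2.237×10^-5 / 5.194² = 9.821×10^5 N

P_cr ≈ 982 kN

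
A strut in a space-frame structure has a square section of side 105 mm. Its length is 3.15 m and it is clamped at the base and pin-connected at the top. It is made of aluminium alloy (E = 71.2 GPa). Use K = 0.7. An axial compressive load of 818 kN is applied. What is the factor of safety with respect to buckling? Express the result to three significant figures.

n ≈ 1.79

I = a⁴/12 = 105⁴/12 = 1.013×10^7 mm⁴
I = 1.013×10^7 mm⁴ = 1.013×10^-5 m⁴
Effective length L_e = K·L = 0.7 × 3.15 = 2.205 m
P_cr = π²EI / L_e² = π² × 71.2×10⁹ × 1.013×10^-5 / 2.205² = 1.464×10^6 N
Factor of safety n = P_cr / P = 1464.0 / 818 = 1.79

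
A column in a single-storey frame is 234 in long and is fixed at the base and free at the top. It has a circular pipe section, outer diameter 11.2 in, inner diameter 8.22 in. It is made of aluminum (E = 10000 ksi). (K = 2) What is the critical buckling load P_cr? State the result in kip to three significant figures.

d_o = 11.2 in, d_i = 8.22 in
I = π(d_o⁴ − d_i⁴)/64 = π(11.2⁴ − 8.220⁴)/64 = 548.3 in⁴
Effective length L_e = K·L = 2 × 234 = 468.0 in
P_cr = π²EI / L_e² = π² × 10000×10³ × 548.3 / 468.0² = 2.471×10^5 lb

P_cr ≈ 247 kip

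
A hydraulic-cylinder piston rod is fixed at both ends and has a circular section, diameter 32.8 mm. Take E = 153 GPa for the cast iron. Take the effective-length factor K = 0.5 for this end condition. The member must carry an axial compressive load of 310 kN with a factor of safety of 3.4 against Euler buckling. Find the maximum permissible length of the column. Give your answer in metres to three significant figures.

L_max ≈ 0.571 m

I = πd⁴/64 = π×32.8⁴/64 = 5.682×10^4 mm⁴
I = 5.682×10^-8 m⁴
Required critical load P_cr = n·P = 3.4 × 310 = 1054 kN = 1.054×10^6 N
From P_cr = π²EI/(K·L)²:  L = (1/K)·√(π²EI/P_cr) = (1/0.5)·√(π²×1.53×10^11×5.682×10^-8/1.054×10^6)
L = 0.571 m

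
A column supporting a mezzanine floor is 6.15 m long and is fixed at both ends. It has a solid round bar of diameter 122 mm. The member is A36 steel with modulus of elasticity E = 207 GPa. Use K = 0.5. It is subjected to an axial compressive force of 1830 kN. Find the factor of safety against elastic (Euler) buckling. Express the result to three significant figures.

n ≈ 1.28

I = πd⁴/64 = π×122⁴/64 = 1.087×10^7 mm⁴
I = 1.087×10^7 mm⁴ = 1.087×10^-5 m⁴
Effective length L_e = K·L = 0.5 × 6.15 = 3.075 m
P_cr = π²EI / L_e² = π² × 207×10⁹ × 1.087×10^-5 / 3.075² = 2.350×10^6 N
Factor of safety n = P_cr / P = 2349.6 / 1830 = 1.28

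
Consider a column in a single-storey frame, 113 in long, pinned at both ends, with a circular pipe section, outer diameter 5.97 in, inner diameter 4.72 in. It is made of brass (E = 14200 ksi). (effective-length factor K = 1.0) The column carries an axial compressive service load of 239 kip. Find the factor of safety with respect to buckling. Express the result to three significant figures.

d_o = 5.97 in, d_i = 4.72 in
I = π(d_o⁴ − d_i⁴)/64 = π(5.97⁴ − 4.720⁴)/64 = 37.99 in⁴
Effective length L_e = K·L = 1 × 113 = 113.0 in
P_cr = π²EI / L_e² = π² × 14200×10³ × 37.99 / 113.0² = 4.170×10^5 lb
Factor of safety n = P_cr / P = 416.98 / 239 = 1.74

n ≈ 1.74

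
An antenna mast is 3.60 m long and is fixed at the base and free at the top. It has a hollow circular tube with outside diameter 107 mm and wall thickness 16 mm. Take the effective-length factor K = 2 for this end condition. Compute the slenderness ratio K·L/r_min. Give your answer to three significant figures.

Inner diameter d_i = 107 − 2×16 = 75.00 mm
I = π(d_o⁴ − d_i⁴)/64 = π(107⁴ − 75.00⁴)/64 = 4.881×10^6 mm⁴
A = 4.574×10^3 mm²;  r_min = √(I/A) = √(4.881×10^6/4.574×10^3) = 32.67 mm
L_e = K·L = 2 × 3.60 m = 7.200 m = 7200.0 mm
λ = L_e / r_min = 7200.0 / 32.67 = 220

λ ≈ 220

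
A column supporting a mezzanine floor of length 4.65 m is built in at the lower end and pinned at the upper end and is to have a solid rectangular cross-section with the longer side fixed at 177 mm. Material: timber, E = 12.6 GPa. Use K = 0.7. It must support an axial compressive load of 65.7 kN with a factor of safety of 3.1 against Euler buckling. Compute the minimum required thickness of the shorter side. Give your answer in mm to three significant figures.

Required P_cr = n·P = 3.1 × 65.7 = 203.7 kN
L_e = K·L = 0.7 × 4.65 = 3.255 m
Required I = P_cr·L_e²/(π²E) = 2.037×10^5 × 3.255² / (π² × 1.26×10^10) = 1.735×10^-5 m⁴
I_req = 1.735×10^7 mm⁴
Rectangle, weak axis: I_min = h·b³/12 with h = 177 mm fixed  ⇒  b = (12I/h)^(1/3) = 106 mm

b ≈ 106 mm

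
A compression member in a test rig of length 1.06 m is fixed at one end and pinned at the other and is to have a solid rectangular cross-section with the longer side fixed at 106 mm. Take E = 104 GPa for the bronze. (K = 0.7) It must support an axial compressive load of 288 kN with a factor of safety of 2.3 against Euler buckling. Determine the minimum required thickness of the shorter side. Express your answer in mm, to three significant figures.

b ≈ 34.3 mm

Required P_cr = n·P = 2.3 × 288 = 662.4 kN
L_e = K·L = 0.7 × 1.06 = 0.7420 m
Required I = P_cr·L_e²/(π²E) = 6.624×10^5 × 0.7420² / (π² × 1.04×10^11) = 3.553×10^-7 m⁴
I_req = 3.553×10^5 mm⁴
Rectangle, weak axis: I_min = h·b³/12 with h = 106 mm fixed  ⇒  b = (12I/h)^(1/3) = 34.3 mm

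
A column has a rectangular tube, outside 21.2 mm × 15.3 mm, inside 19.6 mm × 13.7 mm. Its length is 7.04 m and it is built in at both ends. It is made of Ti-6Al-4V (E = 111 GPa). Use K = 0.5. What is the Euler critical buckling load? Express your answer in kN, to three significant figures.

P_cr ≈ 0.188 kN

Weak-axis I_min = (h_o·b_o³ − h_i·b_i³)/12 with b_o = 15.3, b_i = 13.70 mm (shorter outer/inner sides).
I_min = (21.2×15.3³ − 19.60×13.70³)/12 = 2.128×10^3 mm⁴
I = 2.128×10^3 mm⁴ = 2.128×10^-9 m⁴
Effective length L_e = K·L = 0.5 × 7.04 = 3.520 m
P_cr = π²EI / L_e² = π² × 111×10⁹ × 2.128×10^-9 / 3.520² = 188.1 N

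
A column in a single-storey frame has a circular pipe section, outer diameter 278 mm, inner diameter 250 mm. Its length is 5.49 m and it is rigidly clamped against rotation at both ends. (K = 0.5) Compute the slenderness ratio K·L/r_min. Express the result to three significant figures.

λ ≈ 29.4

d_o = 278 mm, d_i = 250 mm
I = π(d_o⁴ − d_i⁴)/64 = π(278⁴ − 250.0⁴)/64 = 1.014×10^8 mm⁴
A = 1.161×10^4 mm²;  r_min = √(I/A) = √(1.014×10^8/1.161×10^4) = 93.47 mm
L_e = K·L = 0.5 × 5.49 m = 2.745 m = 2745.0 mm
λ = L_e / r_min = 2745.0 / 93.47 = 29.4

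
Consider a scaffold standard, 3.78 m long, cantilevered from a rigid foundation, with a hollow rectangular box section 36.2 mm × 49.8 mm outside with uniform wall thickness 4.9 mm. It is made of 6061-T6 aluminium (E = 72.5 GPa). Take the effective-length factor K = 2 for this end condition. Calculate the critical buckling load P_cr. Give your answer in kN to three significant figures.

P_cr ≈ 1.70 kN

Inner dimensions: h_i = 49.8 − 2×4.9 = 40.00 mm, b_i = 36.2 − 2×4.9 = 26.40 mm
Weak-axis I_min = (h_o·b_o³ − h_i·b_i³)/12 with b_o = 36.2, b_i = 26.40 mm (shorter outer/inner sides).
I_min = (49.8×36.2³ − 40.00×26.40³)/12 = 1.355×10^5 mm⁴
I = 1.355×10^5 mm⁴ = 1.355×10^-7 m⁴
Effective length L_e = K·L = 2 × 3.78 = 7.560 m
P_cr = π²EI / L_e² = π² × 72.5×10⁹ × 1.355×10^-7 / 7.560² = 1.697×10^3 N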